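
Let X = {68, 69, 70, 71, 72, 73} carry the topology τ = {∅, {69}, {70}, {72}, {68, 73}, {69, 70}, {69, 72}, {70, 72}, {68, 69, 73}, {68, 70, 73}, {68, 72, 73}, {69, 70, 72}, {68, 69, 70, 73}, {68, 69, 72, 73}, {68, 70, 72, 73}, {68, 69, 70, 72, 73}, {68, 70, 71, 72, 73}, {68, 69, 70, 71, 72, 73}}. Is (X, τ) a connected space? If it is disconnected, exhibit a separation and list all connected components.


(X, τ) is disconnected; components = [{69}, {68, 70, 71, 72, 73}].

Find clopen sets (U ∈ τ with X ∖ U ∈ τ):
  U = ∅, X ∖ U = {68, 69, 70, 71, 72, 73} — both open, so U is clopen.
  U = {69}, X ∖ U = {68, 70, 71, 72, 73} — both open, so U is clopen.
  U = {68, 70, 71, 72, 73}, X ∖ U = {69} — both open, so U is clopen.
  U = {68, 69, 70, 71, 72, 73}, X ∖ U = ∅ — both open, so U is clopen.
Nontrivial clopen(s) exist: e.g. {68, 70, 71, 72, 73}. So (X, τ) is disconnected.
Compute connected components by grouping points that agree on all clopens:
  component: {69}
  component: {68, 70, 71, 72, 73}


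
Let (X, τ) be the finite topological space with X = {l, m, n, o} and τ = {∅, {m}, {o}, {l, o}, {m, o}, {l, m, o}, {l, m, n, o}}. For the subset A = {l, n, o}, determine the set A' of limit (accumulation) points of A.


A' = {l, n}

For each x ∈ X, list the open sets U ∈ τ with x ∈ U, then check whether U ∩ (A ∖ {x}) ≠ ∅ for every such U.
  x = l: opens ∋ x are {l, o}, {l, m, o}, {l, m, n, o}; each meets A ∖ {l}, so x IS a limit point.
  x = m: open {m} ∋ x has {m} ∩ (A ∖ {m}) = ∅, so x is NOT a limit point.
  x = n: opens ∋ x are {l, m, n, o}; each meets A ∖ {n}, so x IS a limit point.
  x = o: open {o} ∋ x has {o} ∩ (A ∖ {o}) = ∅, so x is NOT a limit point.
Collecting: A' = {l, n}.


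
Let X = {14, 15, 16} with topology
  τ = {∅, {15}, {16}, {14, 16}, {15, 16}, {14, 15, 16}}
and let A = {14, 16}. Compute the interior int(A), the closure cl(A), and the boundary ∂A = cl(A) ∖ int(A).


int(A) = {14, 16}, cl(A) = {14, 16}, ∂A = ∅.

Closed sets in (X, τ) are complements of opens:
  closed(X, τ) = {∅, {14}, {15}, {14, 15}, {14, 16}, {14, 15, 16}}.
int(A) = ⋃ {U ∈ τ : U ⊆ A}. Opens contained in A: ∅, {16}, {14, 16}.
Taking the union of these: int(A) = {14, 16}.
cl(A) = ⋂ {C closed : A ⊆ C}. Closed sets containing A: {14, 16}, {14, 15, 16}.
Intersecting these: cl(A) = {14, 16}.
∂A = cl(A) ∖ int(A) = {14, 16} ∖ {14, 16} = ∅.


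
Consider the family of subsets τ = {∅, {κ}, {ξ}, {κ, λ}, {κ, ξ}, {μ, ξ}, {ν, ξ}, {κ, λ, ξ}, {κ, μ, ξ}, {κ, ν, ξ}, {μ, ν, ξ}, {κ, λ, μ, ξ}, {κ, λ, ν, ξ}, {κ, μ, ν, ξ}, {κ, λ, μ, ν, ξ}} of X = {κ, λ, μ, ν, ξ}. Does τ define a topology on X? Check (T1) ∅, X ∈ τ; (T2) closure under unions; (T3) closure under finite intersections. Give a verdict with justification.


τ IS a topology on X.

Axiom (T1): ∅ ∈ τ? Yes; X ∈ τ? Yes.
Axiom (T2/T3): check pairwise unions and intersections of members of τ.
All pairwise intersections and unions checked — each lies in τ. Therefore τ satisfies (T1), (T2), (T3): it IS a topology on X.


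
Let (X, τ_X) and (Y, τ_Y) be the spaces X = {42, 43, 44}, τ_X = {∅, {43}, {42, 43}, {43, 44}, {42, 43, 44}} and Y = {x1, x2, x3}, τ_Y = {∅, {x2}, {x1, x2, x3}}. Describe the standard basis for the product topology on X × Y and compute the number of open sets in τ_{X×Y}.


Basis B = {∅ × ∅, {43} × {x2}, {42, 43} × {x2}, {43, 44} × {x2}, {42, 43, 44} × {x2}, {43} × {x1, x2, x3}, {42, 43} × {x1, x2, x3}, {43, 44} × {x1, x2, x3}, {42, 43, 44} × {x1, x2, x3}}; |τ_{X×Y}| = 14.

Enumerate products U × V with U ∈ τ_X, V ∈ τ_Y (deduplicated):
  ∅ × ∅ = {} (∅)
  {43} × {x2} = {(43,x2)}
  {42, 43} × {x2} = {(42,x2), (43,x2)}
  {43, 44} × {x2} = {(43,x2), (44,x2)}
  {42, 43, 44} × {x2} = {(42,x2), (43,x2), (44,x2)}
  {43} × {x1, x2, x3} = {(43,x1), (43,x2), (43,x3)}
  {42, 43} × {x1, x2, x3} = {(42,x1), (42,x2), (42,x3), (43,x1), (43,x2), (43,x3)}
  {43, 44} × {x1, x2, x3} = {(43,x1), (43,x2), (43,x3), (44,x1), (44,x2), (44,x3)}
  {42, 43, 44} × {x1, x2, x3} = {(42,x1), (42,x2), (42,x3), (43,x1), (43,x2), (43,x3), (44,x1), (44,x2), (44,x3)}
These 9 distinct sets form the basis B.
Close under arbitrary unions to get τ_{X×Y}; counting gives |τ_{X×Y}| = 14.


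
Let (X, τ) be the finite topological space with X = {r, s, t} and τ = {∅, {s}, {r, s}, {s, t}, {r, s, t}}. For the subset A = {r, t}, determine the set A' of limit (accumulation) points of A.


A' = ∅

For each x ∈ X, list the open sets U ∈ τ with x ∈ U, then check whether U ∩ (A ∖ {x}) ≠ ∅ for every such U.
  x = r: open {r, s} ∋ x has {r, s} ∩ (A ∖ {r}) = ∅, so x is NOT a limit point.
  x = s: open {s} ∋ x has {s} ∩ (A ∖ {s}) = ∅, so x is NOT a limit point.
  x = t: open {s, t} ∋ x has {s, t} ∩ (A ∖ {t}) = ∅, so x is NOT a limit point.
Collecting: A' = ∅.


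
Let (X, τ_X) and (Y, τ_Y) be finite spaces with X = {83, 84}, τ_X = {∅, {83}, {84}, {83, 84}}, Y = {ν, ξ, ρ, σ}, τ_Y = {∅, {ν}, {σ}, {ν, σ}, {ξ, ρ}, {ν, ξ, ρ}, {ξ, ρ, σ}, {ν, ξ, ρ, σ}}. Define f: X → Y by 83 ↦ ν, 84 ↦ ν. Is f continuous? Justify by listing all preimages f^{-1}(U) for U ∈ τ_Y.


f IS continuous.

Compute f^{-1}(U) for each U ∈ τ_Y:
  U = ∅: f^{-1}(U) = ∅ ∈ τ_X ✓.
  U = {ν}: f^{-1}(U) = {83, 84} ∈ τ_X ✓.
  U = {σ}: f^{-1}(U) = ∅ ∈ τ_X ✓.
  U = {ν, σ}: f^{-1}(U) = {83, 84} ∈ τ_X ✓.
  U = {ξ, ρ}: f^{-1}(U) = ∅ ∈ τ_X ✓.
  U = {ν, ξ, ρ}: f^{-1}(U) = {83, 84} ∈ τ_X ✓.
  U = {ξ, ρ, σ}: f^{-1}(U) = ∅ ∈ τ_X ✓.
  U = {ν, ξ, ρ, σ}: f^{-1}(U) = {83, 84} ∈ τ_X ✓.
Every preimage lies in τ_X, so f IS continuous.


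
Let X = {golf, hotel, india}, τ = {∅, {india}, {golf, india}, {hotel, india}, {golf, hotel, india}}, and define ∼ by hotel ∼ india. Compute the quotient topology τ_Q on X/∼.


X/∼ = {[golf], [hotel=india]}; |τ_Q| = 3.

Equivalence classes: [golf], [hotel=india].
Quotient map π: X → X/∼ sends golf ↦ [golf], hotel ↦ [hotel=india], india ↦ [hotel=india].
For each subset V ⊆ X/∼, compute π^{-1}(V) ⊆ X and check whether π^{-1}(V) ∈ τ. V is open in τ_Q iff π^{-1}(V) ∈ τ.
  V = {}: π^{-1}(V) = ∅ ∈ τ ✓.
  V = {[golf]}: π^{-1}(V) = {golf} ∉ τ ✗.
  V = {[hotel=india]}: π^{-1}(V) = {hotel, india} ∈ τ ✓.
  V = {[golf], [hotel=india]}: π^{-1}(V) = {golf, hotel, india} ∈ τ ✓.
Open sets in the quotient: τ_Q = {{}, {[hotel=india]}, {[golf], [hotel=india]}} (3 elements).


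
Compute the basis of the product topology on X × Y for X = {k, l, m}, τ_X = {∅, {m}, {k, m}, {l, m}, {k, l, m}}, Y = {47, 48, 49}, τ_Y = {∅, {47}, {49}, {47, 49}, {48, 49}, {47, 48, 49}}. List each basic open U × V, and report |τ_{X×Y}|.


Basis B = {∅ × ∅, {m} × {47}, {m} × {49}, {k, m} × {47}, {k, m} × {49}, {l, m} × {47}, {l, m} × {49}, {m} × {47, 49}, {m} × {48, 49}, {k, l, m} × {47}, {k, l, m} × {49}, {m} × {47, 48, 49}, {k, m} × {47, 49}, {k, m} × {48, 49}, {l, m} × {47, 49}, {l, m} × {48, 49}, {k, m} × {47, 48, 49}, {k, l, m} × {47, 49}, {k, l, m} × {48, 49}, {l, m} × {47, 48, 49}, {k, l, m} × {47, 48, 49}}; |τ_{X×Y}| = 70.

Enumerate products U × V with U ∈ τ_X, V ∈ τ_Y (deduplicated):
  ∅ × ∅ = {} (∅)
  {m} × {47} = {(m,47)}
  {m} × {49} = {(m,49)}
  {k, m} × {47} = {(k,47), (m,47)}
  {k, m} × {49} = {(k,49), (m,49)}
  {l, m} × {47} = {(l,47), (m,47)}
  {l, m} × {49} = {(l,49), (m,49)}
  {m} × {47, 49} = {(m,47), (m,49)}
  {m} × {48, 49} = {(m,48), (m,49)}
  {k, l, m} × {47} = {(k,47), (l,47), (m,47)}
  {k, l, m} × {49} = {(k,49), (l,49), (m,49)}
  {m} × {47, 48, 49} = {(m,47), (m,48), (m,49)}
  {k, m} × {47, 49} = {(k,47), (k,49), (m,47), (m,49)}
  {k, m} × {48, 49} = {(k,48), (k,49), (m,48), (m,49)}
  {l, m} × {47, 49} = {(l,47), (l,49), (m,47), (m,49)}
  {l, m} × {48, 49} = {(l,48), (l,49), (m,48), (m,49)}
  {k, m} × {47, 48, 49} = {(k,47), (k,48), (k,49), (m,47), (m,48), (m,49)}
  {k, l, m} × {47, 49} = {(k,47), (k,49), (l,47), (l,49), (m,47), (m,49)}
  {k, l, m} × {48, 49} = {(k,48), (k,49), (l,48), (l,49), (m,48), (m,49)}
  {l, m} × {47, 48, 49} = {(l,47), (l,48), (l,49), (m,47), (m,48), (m,49)}
  {k, l, m} × {47, 48, 49} = {(k,47), (k,48), (k,49), (l,47), (l,48), (l,49), (m,47), (m,48), (m,49)}
These 21 distinct sets form the basis B.
Close under arbitrary unions to get τ_{X×Y}; counting gives |τ_{X×Y}| = 70.


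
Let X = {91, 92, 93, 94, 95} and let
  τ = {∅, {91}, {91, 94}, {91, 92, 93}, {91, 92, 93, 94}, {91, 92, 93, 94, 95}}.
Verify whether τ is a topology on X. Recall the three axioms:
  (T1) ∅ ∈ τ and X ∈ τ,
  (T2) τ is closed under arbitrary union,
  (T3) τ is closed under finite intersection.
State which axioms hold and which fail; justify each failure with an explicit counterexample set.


τ IS a topology on X.

Axiom (T1): ∅ ∈ τ? Yes; X ∈ τ? Yes.
Axiom (T2/T3): check pairwise unions and intersections of members of τ.
All pairwise intersections and unions checked — each lies in τ. Therefore τ satisfies (T1), (T2), (T3): it IS a topology on X.


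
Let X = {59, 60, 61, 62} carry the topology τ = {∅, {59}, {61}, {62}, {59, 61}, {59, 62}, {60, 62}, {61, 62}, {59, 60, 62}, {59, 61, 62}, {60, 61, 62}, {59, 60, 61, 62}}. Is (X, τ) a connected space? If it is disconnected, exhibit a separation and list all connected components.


(X, τ) is disconnected; components = [{59}, {61}, {60, 62}].

Find clopen sets (U ∈ τ with X ∖ U ∈ τ):
  U = ∅, X ∖ U = {59, 60, 61, 62} — both open, so U is clopen.
  U = {59}, X ∖ U = {60, 61, 62} — both open, so U is clopen.
  U = {61}, X ∖ U = {59, 60, 62} — both open, so U is clopen.
  U = {59, 61}, X ∖ U = {60, 62} — both open, so U is clopen.
  U = {60, 62}, X ∖ U = {59, 61} — both open, so U is clopen.
  U = {59, 60, 62}, X ∖ U = {61} — both open, so U is clopen.
  U = {60, 61, 62}, X ∖ U = {59} — both open, so U is clopen.
  U = {59, 60, 61, 62}, X ∖ U = ∅ — both open, so U is clopen.
Nontrivial clopen(s) exist: e.g. {60, 62}. So (X, τ) is disconnected.
Compute connected components by grouping points that agree on all clopens:
  component: {59}
  component: {61}
  component: {60, 62}


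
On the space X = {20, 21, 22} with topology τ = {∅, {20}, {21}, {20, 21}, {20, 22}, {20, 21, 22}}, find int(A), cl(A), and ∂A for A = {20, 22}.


int(A) = {20, 22}, cl(A) = {20, 22}, ∂A = ∅.

Closed sets in (X, τ) are complements of opens:
  closed(X, τ) = {∅, {21}, {22}, {20, 22}, {21, 22}, {20, 21, 22}}.
int(A) = ⋃ {U ∈ τ : U ⊆ A}. Opens contained in A: ∅, {20}, {20, 22}.
Taking the union of these: int(A) = {20, 22}.
cl(A) = ⋂ {C closed : A ⊆ C}. Closed sets containing A: {20, 22}, {20, 21, 22}.
Intersecting these: cl(A) = {20, 22}.
∂A = cl(A) ∖ int(A) = {20, 22} ∖ {20, 22} = ∅.


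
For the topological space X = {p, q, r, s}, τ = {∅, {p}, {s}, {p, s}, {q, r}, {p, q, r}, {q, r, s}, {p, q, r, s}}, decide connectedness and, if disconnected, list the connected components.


(X, τ) is disconnected; components = [{p}, {s}, {q, r}].

Find clopen sets (U ∈ τ with X ∖ U ∈ τ):
  U = ∅, X ∖ U = {p, q, r, s} — both open, so U is clopen.
  U = {p}, X ∖ U = {q, r, s} — both open, so U is clopen.
  U = {s}, X ∖ U = {p, q, r} — both open, so U is clopen.
  U = {p, s}, X ∖ U = {q, r} — both open, so U is clopen.
  U = {q, r}, X ∖ U = {p, s} — both open, so U is clopen.
  U = {p, q, r}, X ∖ U = {s} — both open, so U is clopen.
  U = {q, r, s}, X ∖ U = {p} — both open, so U is clopen.
  U = {p, q, r, s}, X ∖ U = ∅ — both open, so U is clopen.
Nontrivial clopen(s) exist: e.g. {q, r, s}. So (X, τ) is disconnected.
Compute connected components by grouping points that agree on all clopens:
  component: {p}
  component: {s}
  component: {q, r}


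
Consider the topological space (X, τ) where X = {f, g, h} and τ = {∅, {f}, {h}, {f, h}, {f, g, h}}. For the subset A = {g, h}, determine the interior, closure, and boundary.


int(A) = {h}, cl(A) = {g, h}, ∂A = {g}.

Closed sets in (X, τ) are complements of opens:
  closed(X, τ) = {∅, {g}, {f, g}, {g, h}, {f, g, h}}.
int(A) = ⋃ {U ∈ τ : U ⊆ A}. Opens contained in A: ∅, {h}.
Taking the union of these: int(A) = {h}.
cl(A) = ⋂ {C closed : A ⊆ C}. Closed sets containing A: {g, h}, {f, g, h}.
Intersecting these: cl(A) = {g, h}.
∂A = cl(A) ∖ int(A) = {g, h} ∖ {h} = {g}.


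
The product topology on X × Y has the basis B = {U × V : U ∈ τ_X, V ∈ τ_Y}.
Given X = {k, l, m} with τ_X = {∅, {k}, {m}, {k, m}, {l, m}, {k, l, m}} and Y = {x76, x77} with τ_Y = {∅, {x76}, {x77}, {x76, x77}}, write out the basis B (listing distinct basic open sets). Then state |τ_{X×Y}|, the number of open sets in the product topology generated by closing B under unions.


Basis B = {∅ × ∅, {k} × {x76}, {k} × {x77}, {m} × {x76}, {m} × {x77}, {k} × {x76, x77}, {k, m} × {x76}, {k, m} × {x77}, {l, m} × {x76}, {l, m} × {x77}, {m} × {x76, x77}, {k, l, m} × {x76}, {k, l, m} × {x77}, {k, m} × {x76, x77}, {l, m} × {x76, x77}, {k, l, m} × {x76, x77}}; |τ_{X×Y}| = 36.

Enumerate products U × V with U ∈ τ_X, V ∈ τ_Y (deduplicated):
  ∅ × ∅ = {} (∅)
  {k} × {x76} = {(k,x76)}
  {k} × {x77} = {(k,x77)}
  {m} × {x76} = {(m,x76)}
  {m} × {x77} = {(m,x77)}
  {k} × {x76, x77} = {(k,x76), (k,x77)}
  {k, m} × {x76} = {(k,x76), (m,x76)}
  {k, m} × {x77} = {(k,x77), (m,x77)}
  {l, m} × {x76} = {(l,x76), (m,x76)}
  {l, m} × {x77} = {(l,x77), (m,x77)}
  {m} × {x76, x77} = {(m,x76), (m,x77)}
  {k, l, m} × {x76} = {(k,x76), (l,x76), (m,x76)}
  {k, l, m} × {x77} = {(k,x77), (l,x77), (m,x77)}
  {k, m} × {x76, x77} = {(k,x76), (k,x77), (m,x76), (m,x77)}
  {l, m} × {x76, x77} = {(l,x76), (l,x77), (m,x76), (m,x77)}
  {k, l, m} × {x76, x77} = {(k,x76), (k,x77), (l,x76), (l,x77), (m,x76), (m,x77)}
These 16 distinct sets form the basis B.
Close under arbitrary unions to get τ_{X×Y}; counting gives |τ_{X×Y}| = 36.


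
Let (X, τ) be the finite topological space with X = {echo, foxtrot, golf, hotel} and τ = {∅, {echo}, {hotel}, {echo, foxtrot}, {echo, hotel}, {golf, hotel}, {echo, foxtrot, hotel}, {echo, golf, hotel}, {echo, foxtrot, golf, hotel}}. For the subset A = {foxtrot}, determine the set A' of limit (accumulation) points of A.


A' = ∅

For each x ∈ X, list the open sets U ∈ τ with x ∈ U, then check whether U ∩ (A ∖ {x}) ≠ ∅ for every such U.
  x = echo: open {echo} ∋ x has {echo} ∩ (A ∖ {echo}) = ∅, so x is NOT a limit point.
  x = foxtrot: open {echo, foxtrot} ∋ x has {echo, foxtrot} ∩ (A ∖ {foxtrot}) = ∅, so x is NOT a limit point.
  x = golf: open {golf, hotel} ∋ x has {golf, hotel} ∩ (A ∖ {golf}) = ∅, so x is NOT a limit point.
  x = hotel: open {hotel} ∋ x has {hotel} ∩ (A ∖ {hotel}) = ∅, so x is NOT a limit point.
Collecting: A' = ∅.


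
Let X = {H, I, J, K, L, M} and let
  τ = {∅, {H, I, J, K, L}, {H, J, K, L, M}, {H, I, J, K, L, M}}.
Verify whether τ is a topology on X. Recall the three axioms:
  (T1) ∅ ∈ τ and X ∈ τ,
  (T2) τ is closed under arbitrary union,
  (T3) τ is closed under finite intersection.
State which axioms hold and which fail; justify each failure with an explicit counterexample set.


τ is NOT a topology on X.

Axiom (T1): ∅ ∈ τ? Yes; X ∈ τ? Yes.
Axiom (T2/T3): check pairwise unions and intersections of members of τ.
Counterexample for (T3): {H, I, J, K, L} ∩ {H, J, K, L, M} = {H, J, K, L} ∉ τ. Therefore τ is NOT a topology.


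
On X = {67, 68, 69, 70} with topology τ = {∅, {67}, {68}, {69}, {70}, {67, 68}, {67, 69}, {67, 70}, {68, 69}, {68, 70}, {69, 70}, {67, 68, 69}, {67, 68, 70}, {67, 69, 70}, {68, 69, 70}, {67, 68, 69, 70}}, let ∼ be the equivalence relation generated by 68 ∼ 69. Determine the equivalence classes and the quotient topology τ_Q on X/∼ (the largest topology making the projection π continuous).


X/∼ = {[67], [68=69], [70]}; |τ_Q| = 8.

Equivalence classes: [67], [68=69], [70].
Quotient map π: X → X/∼ sends 67 ↦ [67], 68 ↦ [68=69], 69 ↦ [68=69], 70 ↦ [70].
For each subset V ⊆ X/∼, compute π^{-1}(V) ⊆ X and check whether π^{-1}(V) ∈ τ. V is open in τ_Q iff π^{-1}(V) ∈ τ.
  V = {}: π^{-1}(V) = ∅ ∈ τ ✓.
  V = {[67]}: π^{-1}(V) = {67} ∈ τ ✓.
  V = {[68=69]}: π^{-1}(V) = {68, 69} ∈ τ ✓.
  V = {[67], [68=69]}: π^{-1}(V) = {67, 68, 69} ∈ τ ✓.
  V = {[70]}: π^{-1}(V) = {70} ∈ τ ✓.
  V = {[67], [70]}: π^{-1}(V) = {67, 70} ∈ τ ✓.
  V = {[68=69], [70]}: π^{-1}(V) = {68, 69, 70} ∈ τ ✓.
  V = {[67], [68=69], [70]}: π^{-1}(V) = {67, 68, 69, 70} ∈ τ ✓.
Open sets in the quotient: τ_Q = {{}, {[67]}, {[68=69]}, {[67], [68=69]}, {[70]}, {[67], [70]}, {[68=69], [70]}, {[67], [68=69], [70]}} (8 elements).


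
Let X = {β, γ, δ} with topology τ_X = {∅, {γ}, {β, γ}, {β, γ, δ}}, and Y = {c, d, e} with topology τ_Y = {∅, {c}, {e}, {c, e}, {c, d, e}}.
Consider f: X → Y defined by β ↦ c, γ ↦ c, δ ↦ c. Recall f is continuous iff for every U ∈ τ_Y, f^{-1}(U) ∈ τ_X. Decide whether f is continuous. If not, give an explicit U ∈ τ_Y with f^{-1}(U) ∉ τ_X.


f IS continuous.

Compute f^{-1}(U) for each U ∈ τ_Y:
  U = ∅: f^{-1}(U) = ∅ ∈ τ_X ✓.
  U = {c}: f^{-1}(U) = {β, γ, δ} ∈ τ_X ✓.
  U = {e}: f^{-1}(U) = ∅ ∈ τ_X ✓.
  U = {c, e}: f^{-1}(U) = {β, γ, δ} ∈ τ_X ✓.
  U = {c, d, e}: f^{-1}(U) = {β, γ, δ} ∈ τ_X ✓.
Every preimage lies in τ_X, so f IS continuous.


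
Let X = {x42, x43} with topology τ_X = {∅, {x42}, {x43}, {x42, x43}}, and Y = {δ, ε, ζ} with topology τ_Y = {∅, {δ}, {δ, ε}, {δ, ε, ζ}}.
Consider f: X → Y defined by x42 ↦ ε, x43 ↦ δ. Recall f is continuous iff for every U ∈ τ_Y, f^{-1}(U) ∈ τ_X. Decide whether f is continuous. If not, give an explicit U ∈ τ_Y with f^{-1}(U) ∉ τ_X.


f IS continuous.

Compute f^{-1}(U) for each U ∈ τ_Y:
  U = ∅: f^{-1}(U) = ∅ ∈ τ_X ✓.
  U = {δ}: f^{-1}(U) = {x43} ∈ τ_X ✓.
  U = {δ, ε}: f^{-1}(U) = {x42, x43} ∈ τ_X ✓.
  U = {δ, ε, ζ}: f^{-1}(U) = {x42, x43} ∈ τ_X ✓.
Every preimage lies in τ_X, so f IS continuous.


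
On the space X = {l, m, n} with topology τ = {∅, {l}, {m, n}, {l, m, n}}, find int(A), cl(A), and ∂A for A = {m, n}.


int(A) = {m, n}, cl(A) = {m, n}, ∂A = ∅.

Closed sets in (X, τ) are complements of opens:
  closed(X, τ) = {∅, {l}, {m, n}, {l, m, n}}.
int(A) = ⋃ {U ∈ τ : U ⊆ A}. Opens contained in A: ∅, {m, n}.
Taking the union of these: int(A) = {m, n}.
cl(A) = ⋂ {C closed : A ⊆ C}. Closed sets containing A: {m, n}, {l, m, n}.
Intersecting these: cl(A) = {m, n}.
∂A = cl(A) ∖ int(A) = {m, n} ∖ {m, n} = ∅.


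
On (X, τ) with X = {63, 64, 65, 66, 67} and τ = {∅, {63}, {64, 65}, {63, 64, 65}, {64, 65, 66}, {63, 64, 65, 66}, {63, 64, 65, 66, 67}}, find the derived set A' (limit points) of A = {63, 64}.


A' = {65, 66, 67}

For each x ∈ X, list the open sets U ∈ τ with x ∈ U, then check whether U ∩ (A ∖ {x}) ≠ ∅ for every such U.
  x = 63: open {63} ∋ x has {63} ∩ (A ∖ {63}) = ∅, so x is NOT a limit point.
  x = 64: open {64, 65} ∋ x has {64, 65} ∩ (A ∖ {64}) = ∅, so x is NOT a limit point.
  x = 65: opens ∋ x are {64, 65}, {63, 64, 65}, {64, 65, 66}, {63, 64, 65, 66}, {63, 64, 65, 66, 67}; each meets A ∖ {65}, so x IS a limit point.
  x = 66: opens ∋ x are {64, 65, 66}, {63, 64, 65, 66}, {63, 64, 65, 66, 67}; each meets A ∖ {66}, so x IS a limit point.
  x = 67: opens ∋ x are {63, 64, 65, 66, 67}; each meets A ∖ {67}, so x IS a limit point.
Collecting: A' = {65, 66, 67}.


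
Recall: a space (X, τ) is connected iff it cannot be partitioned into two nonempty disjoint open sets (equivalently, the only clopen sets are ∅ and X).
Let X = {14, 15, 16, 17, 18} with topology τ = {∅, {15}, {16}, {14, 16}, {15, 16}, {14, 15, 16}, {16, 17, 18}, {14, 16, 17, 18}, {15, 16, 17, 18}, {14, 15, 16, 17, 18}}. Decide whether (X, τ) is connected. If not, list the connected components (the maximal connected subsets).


(X, τ) is disconnected; components = [{15}, {14, 16, 17, 18}].

Find clopen sets (U ∈ τ with X ∖ U ∈ τ):
  U = ∅, X ∖ U = {14, 15, 16, 17, 18} — both open, so U is clopen.
  U = {15}, X ∖ U = {14, 16, 17, 18} — both open, so U is clopen.
  U = {14, 16, 17, 18}, X ∖ U = {15} — both open, so U is clopen.
  U = {14, 15, 16, 17, 18}, X ∖ U = ∅ — both open, so U is clopen.
Nontrivial clopen(s) exist: e.g. {14, 16, 17, 18}. So (X, τ) is disconnected.
Compute connected components by grouping points that agree on all clopens:
  component: {15}
  component: {14, 16, 17, 18}


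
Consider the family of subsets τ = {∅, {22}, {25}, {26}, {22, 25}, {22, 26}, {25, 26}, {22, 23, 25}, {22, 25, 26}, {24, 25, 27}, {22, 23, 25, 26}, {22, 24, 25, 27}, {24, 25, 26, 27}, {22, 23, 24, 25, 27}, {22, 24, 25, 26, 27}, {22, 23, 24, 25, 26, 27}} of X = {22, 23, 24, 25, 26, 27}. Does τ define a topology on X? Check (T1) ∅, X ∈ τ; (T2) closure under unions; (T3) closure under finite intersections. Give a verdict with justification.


τ IS a topology on X.

Axiom (T1): ∅ ∈ τ? Yes; X ∈ τ? Yes.
Axiom (T2/T3): check pairwise unions and intersections of members of τ.
All pairwise intersections and unions checked — each lies in τ. Therefore τ satisfies (T1), (T2), (T3): it IS a topology on X.


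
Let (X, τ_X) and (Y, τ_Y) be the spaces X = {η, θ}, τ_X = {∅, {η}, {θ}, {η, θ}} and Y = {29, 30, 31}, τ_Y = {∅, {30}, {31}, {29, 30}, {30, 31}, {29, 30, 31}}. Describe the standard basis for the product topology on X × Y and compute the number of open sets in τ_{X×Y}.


Basis B = {∅ × ∅, {η} × {30}, {η} × {31}, {θ} × {30}, {θ} × {31}, {η} × {29, 30}, {η} × {30, 31}, {η, θ} × {30}, {η, θ} × {31}, {θ} × {29, 30}, {θ} × {30, 31}, {η} × {29, 30, 31}, {θ} × {29, 30, 31}, {η, θ} × {29, 30}, {η, θ} × {30, 31}, {η, θ} × {29, 30, 31}}; |τ_{X×Y}| = 36.

Enumerate products U × V with U ∈ τ_X, V ∈ τ_Y (deduplicated):
  ∅ × ∅ = {} (∅)
  {η} × {30} = {(η,30)}
  {η} × {31} = {(η,31)}
  {θ} × {30} = {(θ,30)}
  {θ} × {31} = {(θ,31)}
  {η} × {29, 30} = {(η,29), (η,30)}
  {η} × {30, 31} = {(η,30), (η,31)}
  {η, θ} × {30} = {(η,30), (θ,30)}
  {η, θ} × {31} = {(η,31), (θ,31)}
  {θ} × {29, 30} = {(θ,29), (θ,30)}
  {θ} × {30, 31} = {(θ,30), (θ,31)}
  {η} × {29, 30, 31} = {(η,29), (η,30), (η,31)}
  {θ} × {29, 30, 31} = {(θ,29), (θ,30), (θ,31)}
  {η, θ} × {29, 30} = {(η,29), (η,30), (θ,29), (θ,30)}
  {η, θ} × {30, 31} = {(η,30), (η,31), (θ,30), (θ,31)}
  {η, θ} × {29, 30, 31} = {(η,29), (η,30), (η,31), (θ,29), (θ,30), (θ,31)}
These 16 distinct sets form the basis B.
Close under arbitrary unions to get τ_{X×Y}; counting gives |τ_{X×Y}| = 36.


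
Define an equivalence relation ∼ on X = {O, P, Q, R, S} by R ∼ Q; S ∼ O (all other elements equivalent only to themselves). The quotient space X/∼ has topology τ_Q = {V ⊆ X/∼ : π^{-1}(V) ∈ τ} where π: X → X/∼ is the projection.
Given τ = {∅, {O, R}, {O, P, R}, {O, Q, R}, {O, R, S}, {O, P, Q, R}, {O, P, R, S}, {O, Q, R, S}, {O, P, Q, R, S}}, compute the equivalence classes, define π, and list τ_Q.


X/∼ = {[O=S], [P], [Q=R]}; |τ_Q| = 3.

Equivalence classes: [O=S], [P], [Q=R].
Quotient map π: X → X/∼ sends O ↦ [O=S], P ↦ [P], Q ↦ [Q=R], R ↦ [Q=R], S ↦ [O=S].
For each subset V ⊆ X/∼, compute π^{-1}(V) ⊆ X and check whether π^{-1}(V) ∈ τ. V is open in τ_Q iff π^{-1}(V) ∈ τ.
  V = {}: π^{-1}(V) = ∅ ∈ τ ✓.
  V = {[O=S]}: π^{-1}(V) = {O, S} ∉ τ ✗.
  V = {[P]}: π^{-1}(V) = {P} ∉ τ ✗.
  V = {[O=S], [P]}: π^{-1}(V) = {O, P, S} ∉ τ ✗.
  V = {[Q=R]}: π^{-1}(V) = {Q, R} ∉ τ ✗.
  V = {[O=S], [Q=R]}: π^{-1}(V) = {O, Q, R, S} ∈ τ ✓.
  V = {[P], [Q=R]}: π^{-1}(V) = {P, Q, R} ∉ τ ✗.
  V = {[O=S], [P], [Q=R]}: π^{-1}(V) = {O, P, Q, R, S} ∈ τ ✓.
Open sets in the quotient: τ_Q = {{}, {[O=S], [Q=R]}, {[O=S], [P], [Q=R]}} (3 elements).


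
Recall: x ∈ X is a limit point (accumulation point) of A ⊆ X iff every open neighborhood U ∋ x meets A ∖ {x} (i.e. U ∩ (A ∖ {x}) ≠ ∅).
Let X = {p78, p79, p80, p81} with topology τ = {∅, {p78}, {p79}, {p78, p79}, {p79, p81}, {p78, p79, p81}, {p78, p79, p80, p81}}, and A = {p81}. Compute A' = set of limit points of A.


A' = {p80}

For each x ∈ X, list the open sets U ∈ τ with x ∈ U, then check whether U ∩ (A ∖ {x}) ≠ ∅ for every such U.
  x = p78: open {p78} ∋ x has {p78} ∩ (A ∖ {p78}) = ∅, so x is NOT a limit point.
  x = p79: open {p79} ∋ x has {p79} ∩ (A ∖ {p79}) = ∅, so x is NOT a limit point.
  x = p80: opens ∋ x are {p78, p79, p80, p81}; each meets A ∖ {p80}, so x IS a limit point.
  x = p81: open {p79, p81} ∋ x has {p79, p81} ∩ (A ∖ {p81}) = ∅, so x is NOT a limit point.
Collecting: A' = {p80}.


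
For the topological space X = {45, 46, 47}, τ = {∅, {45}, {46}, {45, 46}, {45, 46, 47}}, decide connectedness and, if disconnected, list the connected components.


(X, τ) is connected.

Find clopen sets (U ∈ τ with X ∖ U ∈ τ):
  U = ∅, X ∖ U = {45, 46, 47} — both open, so U is clopen.
  U = {45, 46, 47}, X ∖ U = ∅ — both open, so U is clopen.
Only trivial clopens (∅ and X) exist, so (X, τ) is connected.
Compute connected components by grouping points that agree on all clopens:
  component: {45, 46, 47}


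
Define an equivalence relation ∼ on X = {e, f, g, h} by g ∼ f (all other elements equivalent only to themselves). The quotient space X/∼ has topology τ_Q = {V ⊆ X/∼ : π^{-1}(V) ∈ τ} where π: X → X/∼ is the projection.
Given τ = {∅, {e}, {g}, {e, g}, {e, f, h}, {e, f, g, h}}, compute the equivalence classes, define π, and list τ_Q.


X/∼ = {[e], [f=g], [h]}; |τ_Q| = 3.

Equivalence classes: [e], [f=g], [h].
Quotient map π: X → X/∼ sends e ↦ [e], f ↦ [f=g], g ↦ [f=g], h ↦ [h].
For each subset V ⊆ X/∼, compute π^{-1}(V) ⊆ X and check whether π^{-1}(V) ∈ τ. V is open in τ_Q iff π^{-1}(V) ∈ τ.
  V = {}: π^{-1}(V) = ∅ ∈ τ ✓.
  V = {[e]}: π^{-1}(V) = {e} ∈ τ ✓.
  V = {[f=g]}: π^{-1}(V) = {f, g} ∉ τ ✗.
  V = {[e], [f=g]}: π^{-1}(V) = {e, f, g} ∉ τ ✗.
  V = {[h]}: π^{-1}(V) = {h} ∉ τ ✗.
  V = {[e], [h]}: π^{-1}(V) = {e, h} ∉ τ ✗.
  V = {[f=g], [h]}: π^{-1}(V) = {f, g, h} ∉ τ ✗.
  V = {[e], [f=g], [h]}: π^{-1}(V) = {e, f, g, h} ∈ τ ✓.
Open sets in the quotient: τ_Q = {{}, {[e]}, {[e], [f=g], [h]}} (3 elements).


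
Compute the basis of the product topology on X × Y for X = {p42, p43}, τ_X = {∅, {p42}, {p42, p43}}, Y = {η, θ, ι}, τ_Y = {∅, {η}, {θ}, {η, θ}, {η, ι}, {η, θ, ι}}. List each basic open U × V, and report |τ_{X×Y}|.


Basis B = {∅ × ∅, {p42} × {η}, {p42} × {θ}, {p42} × {η, θ}, {p42} × {η, ι}, {p42, p43} × {η}, {p42, p43} × {θ}, {p42} × {η, θ, ι}, {p42, p43} × {η, θ}, {p42, p43} × {η, ι}, {p42, p43} × {η, θ, ι}}; |τ_{X×Y}| = 18.

Enumerate products U × V with U ∈ τ_X, V ∈ τ_Y (deduplicated):
  ∅ × ∅ = {} (∅)
  {p42} × {η} = {(p42,η)}
  {p42} × {θ} = {(p42,θ)}
  {p42} × {η, θ} = {(p42,η), (p42,θ)}
  {p42} × {η, ι} = {(p42,η), (p42,ι)}
  {p42, p43} × {η} = {(p42,η), (p43,η)}
  {p42, p43} × {θ} = {(p42,θ), (p43,θ)}
  {p42} × {η, θ, ι} = {(p42,η), (p42,θ), (p42,ι)}
  {p42, p43} × {η, θ} = {(p42,η), (p42,θ), (p43,η), (p43,θ)}
  {p42, p43} × {η, ι} = {(p42,η), (p42,ι), (p43,η), (p43,ι)}
  {p42, p43} × {η, θ, ι} = {(p42,η), (p42,θ), (p42,ι), (p43,η), (p43,θ), (p43,ι)}
These 11 distinct sets form the basis B.
Close under arbitrary unions to get τ_{X×Y}; counting gives |τ_{X×Y}| = 18.


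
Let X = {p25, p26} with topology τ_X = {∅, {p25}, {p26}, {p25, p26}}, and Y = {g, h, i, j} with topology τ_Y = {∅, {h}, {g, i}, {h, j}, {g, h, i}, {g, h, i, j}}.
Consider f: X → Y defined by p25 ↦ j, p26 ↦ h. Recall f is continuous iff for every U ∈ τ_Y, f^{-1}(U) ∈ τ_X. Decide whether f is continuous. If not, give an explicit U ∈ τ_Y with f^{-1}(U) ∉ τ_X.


f IS continuous.

Compute f^{-1}(U) for each U ∈ τ_Y:
  U = ∅: f^{-1}(U) = ∅ ∈ τ_X ✓.
  U = {h}: f^{-1}(U) = {p26} ∈ τ_X ✓.
  U = {g, i}: f^{-1}(U) = ∅ ∈ τ_X ✓.
  U = {h, j}: f^{-1}(U) = {p25, p26} ∈ τ_X ✓.
  U = {g, h, i}: f^{-1}(U) = {p26} ∈ τ_X ✓.
  U = {g, h, i, j}: f^{-1}(U) = {p25, p26} ∈ τ_X ✓.
Every preimage lies in τ_X, so f IS continuous.


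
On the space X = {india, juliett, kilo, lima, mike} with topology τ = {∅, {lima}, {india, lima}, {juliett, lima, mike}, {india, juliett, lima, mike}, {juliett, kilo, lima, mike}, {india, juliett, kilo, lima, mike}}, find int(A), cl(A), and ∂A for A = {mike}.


int(A) = ∅, cl(A) = {juliett, kilo, mike}, ∂A = {juliett, kilo, mike}.

Closed sets in (X, τ) are complements of opens:
  closed(X, τ) = {∅, {india}, {kilo}, {india, kilo}, {juliett, kilo, mike}, {india, juliett, kilo, mike}, {india, juliett, kilo, lima, mike}}.
int(A) = ⋃ {U ∈ τ : U ⊆ A}. Opens contained in A: ∅.
Taking the union of these: int(A) = ∅.
cl(A) = ⋂ {C closed : A ⊆ C}. Closed sets containing A: {juliett, kilo, mike}, {india, juliett, kilo, mike}, {india, juliett, kilo, lima, mike}.
Intersecting these: cl(A) = {juliett, kilo, mike}.
∂A = cl(A) ∖ int(A) = {juliett, kilo, mike} ∖ ∅ = {juliett, kilo, mike}.


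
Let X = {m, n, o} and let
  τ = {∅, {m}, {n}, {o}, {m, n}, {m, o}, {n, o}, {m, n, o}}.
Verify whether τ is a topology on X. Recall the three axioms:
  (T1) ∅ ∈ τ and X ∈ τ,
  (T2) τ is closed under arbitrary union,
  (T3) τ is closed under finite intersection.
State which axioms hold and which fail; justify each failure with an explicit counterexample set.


τ IS a topology on X.

Axiom (T1): ∅ ∈ τ? Yes; X ∈ τ? Yes.
Axiom (T2/T3): check pairwise unions and intersections of members of τ.
All pairwise intersections and unions checked — each lies in τ. Therefore τ satisfies (T1), (T2), (T3): it IS a topology on X.


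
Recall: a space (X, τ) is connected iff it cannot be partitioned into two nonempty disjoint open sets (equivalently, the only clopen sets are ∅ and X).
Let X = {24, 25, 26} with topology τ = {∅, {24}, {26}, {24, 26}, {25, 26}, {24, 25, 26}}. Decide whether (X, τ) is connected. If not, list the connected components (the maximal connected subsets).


(X, τ) is disconnected; components = [{24}, {25, 26}].

Find clopen sets (U ∈ τ with X ∖ U ∈ τ):
  U = ∅, X ∖ U = {24, 25, 26} — both open, so U is clopen.
  U = {24}, X ∖ U = {25, 26} — both open, so U is clopen.
  U = {25, 26}, X ∖ U = {24} — both open, so U is clopen.
  U = {24, 25, 26}, X ∖ U = ∅ — both open, so U is clopen.
Nontrivial clopen(s) exist: e.g. {25, 26}. So (X, τ) is disconnected.
Compute connected components by grouping points that agree on all clopens:
  component: {24}
  component: {25, 26}


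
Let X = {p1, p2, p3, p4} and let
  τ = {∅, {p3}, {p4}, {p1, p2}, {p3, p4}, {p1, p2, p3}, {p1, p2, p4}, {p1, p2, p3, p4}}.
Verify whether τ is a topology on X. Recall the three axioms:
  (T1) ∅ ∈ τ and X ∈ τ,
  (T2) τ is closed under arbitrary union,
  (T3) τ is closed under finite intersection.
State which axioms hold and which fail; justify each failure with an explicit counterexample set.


τ IS a topology on X.

Axiom (T1): ∅ ∈ τ? Yes; X ∈ τ? Yes.
Axiom (T2/T3): check pairwise unions and intersections of members of τ.
All pairwise intersections and unions checked — each lies in τ. Therefore τ satisfies (T1), (T2), (T3): it IS a topology on X.


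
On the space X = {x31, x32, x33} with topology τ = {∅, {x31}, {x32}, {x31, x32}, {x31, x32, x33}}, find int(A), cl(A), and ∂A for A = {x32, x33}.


int(A) = {x32}, cl(A) = {x32, x33}, ∂A = {x33}.

Closed sets in (X, τ) are complements of opens:
  closed(X, τ) = {∅, {x33}, {x31, x33}, {x32, x33}, {x31, x32, x33}}.
int(A) = ⋃ {U ∈ τ : U ⊆ A}. Opens contained in A: ∅, {x32}.
Taking the union of these: int(A) = {x32}.
cl(A) = ⋂ {C closed : A ⊆ C}. Closed sets containing A: {x32, x33}, {x31, x32, x33}.
Intersecting these: cl(A) = {x32, x33}.
∂A = cl(A) ∖ int(A) = {x32, x33} ∖ {x32} = {x33}.


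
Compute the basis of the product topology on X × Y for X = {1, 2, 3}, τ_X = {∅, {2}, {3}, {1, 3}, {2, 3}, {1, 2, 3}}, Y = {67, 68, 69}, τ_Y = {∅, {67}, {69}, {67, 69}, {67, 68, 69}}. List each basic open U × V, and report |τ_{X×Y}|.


Basis B = {∅ × ∅, {2} × {67}, {2} × {69}, {3} × {67}, {3} × {69}, {1, 3} × {67}, {1, 3} × {69}, {2} × {67, 69}, {2, 3} × {67}, {2, 3} × {69}, {3} × {67, 69}, {1, 2, 3} × {67}, {1, 2, 3} × {69}, {2} × {67, 68, 69}, {3} × {67, 68, 69}, {1, 3} × {67, 69}, {2, 3} × {67, 69}, {1, 3} × {67, 68, 69}, {1, 2, 3} × {67, 69}, {2, 3} × {67, 68, 69}, {1, 2, 3} × {67, 68, 69}}; |τ_{X×Y}| = 70.

Enumerate products U × V with U ∈ τ_X, V ∈ τ_Y (deduplicated):
  ∅ × ∅ = {} (∅)
  {2} × {67} = {(2,67)}
  {2} × {69} = {(2,69)}
  {3} × {67} = {(3,67)}
  {3} × {69} = {(3,69)}
  {1, 3} × {67} = {(1,67), (3,67)}
  {1, 3} × {69} = {(1,69), (3,69)}
  {2} × {67, 69} = {(2,67), (2,69)}
  {2, 3} × {67} = {(2,67), (3,67)}
  {2, 3} × {69} = {(2,69), (3,69)}
  {3} × {67, 69} = {(3,67), (3,69)}
  {1, 2, 3} × {67} = {(1,67), (2,67), (3,67)}
  {1, 2, 3} × {69} = {(1,69), (2,69), (3,69)}
  {2} × {67, 68, 69} = {(2,67), (2,68), (2,69)}
  {3} × {67, 68, 69} = {(3,67), (3,68), (3,69)}
  {1, 3} × {67, 69} = {(1,67), (1,69), (3,67), (3,69)}
  {2, 3} × {67, 69} = {(2,67), (2,69), (3,67), (3,69)}
  {1, 3} × {67, 68, 69} = {(1,67), (1,68), (1,69), (3,67), (3,68), (3,69)}
  {1, 2, 3} × {67, 69} = {(1,67), (1,69), (2,67), (2,69), (3,67), (3,69)}
  {2, 3} × {67, 68, 69} = {(2,67), (2,68), (2,69), (3,67), (3,68), (3,69)}
  {1, 2, 3} × {67, 68, 69} = {(1,67), (1,68), (1,69), (2,67), (2,68), (2,69), (3,67), (3,68), (3,69)}
These 21 distinct sets form the basis B.
Close under arbitrary unions to get τ_{X×Y}; counting gives |τ_{X×Y}| = 70.


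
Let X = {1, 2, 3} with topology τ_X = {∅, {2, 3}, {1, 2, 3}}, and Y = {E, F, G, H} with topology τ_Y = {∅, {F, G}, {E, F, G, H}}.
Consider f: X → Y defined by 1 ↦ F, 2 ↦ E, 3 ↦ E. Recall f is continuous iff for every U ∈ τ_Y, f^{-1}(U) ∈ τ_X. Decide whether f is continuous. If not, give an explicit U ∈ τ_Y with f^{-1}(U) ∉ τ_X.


f is NOT continuous.

Compute f^{-1}(U) for each U ∈ τ_Y:
  U = ∅: f^{-1}(U) = ∅ ∈ τ_X ✓.
  U = {F, G}: f^{-1}(U) = {1} ∉ τ_X ✗.
  U = {E, F, G, H}: f^{-1}(U) = {1, 2, 3} ∈ τ_X ✓.
Found U = {F, G} with f^{-1}(U) = {1} not in τ_X. Therefore f is NOT continuous.


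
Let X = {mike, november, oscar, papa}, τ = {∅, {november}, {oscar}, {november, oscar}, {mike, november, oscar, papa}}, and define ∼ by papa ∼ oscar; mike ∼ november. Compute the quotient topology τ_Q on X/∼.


X/∼ = {[mike=november], [oscar=papa]}; |τ_Q| = 2.

Equivalence classes: [mike=november], [oscar=papa].
Quotient map π: X → X/∼ sends mike ↦ [mike=november], november ↦ [mike=november], oscar ↦ [oscar=papa], papa ↦ [oscar=papa].
For each subset V ⊆ X/∼, compute π^{-1}(V) ⊆ X and check whether π^{-1}(V) ∈ τ. V is open in τ_Q iff π^{-1}(V) ∈ τ.
  V = {}: π^{-1}(V) = ∅ ∈ τ ✓.
  V = {[mike=november]}: π^{-1}(V) = {mike, november} ∉ τ ✗.
  V = {[oscar=papa]}: π^{-1}(V) = {oscar, papa} ∉ τ ✗.
  V = {[mike=november], [oscar=papa]}: π^{-1}(V) = {mike, november, oscar, papa} ∈ τ ✓.
Open sets in the quotient: τ_Q = {{}, {[mike=november], [oscar=papa]}} (2 elements).


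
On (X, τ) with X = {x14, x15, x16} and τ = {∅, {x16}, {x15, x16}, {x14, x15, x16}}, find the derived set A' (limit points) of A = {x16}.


A' = {x14, x15}

For each x ∈ X, list the open sets U ∈ τ with x ∈ U, then check whether U ∩ (A ∖ {x}) ≠ ∅ for every such U.
  x = x14: opens ∋ x are {x14, x15, x16}; each meets A ∖ {x14}, so x IS a limit point.
  x = x15: opens ∋ x are {x15, x16}, {x14, x15, x16}; each meets A ∖ {x15}, so x IS a limit point.
  x = x16: open {x16} ∋ x has {x16} ∩ (A ∖ {x16}) = ∅, so x is NOT a limit point.
Collecting: A' = {x14, x15}.


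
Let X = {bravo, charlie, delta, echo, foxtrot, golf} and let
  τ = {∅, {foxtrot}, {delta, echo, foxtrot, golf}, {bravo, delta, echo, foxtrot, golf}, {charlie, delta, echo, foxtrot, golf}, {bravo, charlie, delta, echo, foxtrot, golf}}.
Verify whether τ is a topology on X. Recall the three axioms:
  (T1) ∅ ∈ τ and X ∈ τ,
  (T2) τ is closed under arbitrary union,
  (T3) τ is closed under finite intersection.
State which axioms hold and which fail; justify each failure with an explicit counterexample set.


τ IS a topology on X.

Axiom (T1): ∅ ∈ τ? Yes; X ∈ τ? Yes.
Axiom (T2/T3): check pairwise unions and intersections of members of τ.
All pairwise intersections and unions checked — each lies in τ. Therefore τ satisfies (T1), (T2), (T3): it IS a topology on X.


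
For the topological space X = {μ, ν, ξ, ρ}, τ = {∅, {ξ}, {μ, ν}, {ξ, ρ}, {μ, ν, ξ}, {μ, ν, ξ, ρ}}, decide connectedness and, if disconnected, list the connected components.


(X, τ) is disconnected; components = [{μ, ν}, {ξ, ρ}].

Find clopen sets (U ∈ τ with X ∖ U ∈ τ):
  U = ∅, X ∖ U = {μ, ν, ξ, ρ} — both open, so U is clopen.
  U = {μ, ν}, X ∖ U = {ξ, ρ} — both open, so U is clopen.
  U = {ξ, ρ}, X ∖ U = {μ, ν} — both open, so U is clopen.
  U = {μ, ν, ξ, ρ}, X ∖ U = ∅ — both open, so U is clopen.
Nontrivial clopen(s) exist: e.g. {ξ, ρ}. So (X, τ) is disconnected.
Compute connected components by grouping points that agree on all clopens:
  component: {μ, ν}
  component: {ξ, ρ}


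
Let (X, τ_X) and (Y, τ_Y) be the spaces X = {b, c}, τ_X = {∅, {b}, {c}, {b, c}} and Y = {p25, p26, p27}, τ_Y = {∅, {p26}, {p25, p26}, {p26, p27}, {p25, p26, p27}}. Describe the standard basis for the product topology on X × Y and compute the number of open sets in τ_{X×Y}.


Basis B = {∅ × ∅, {b} × {p26}, {c} × {p26}, {b} × {p25, p26}, {b} × {p26, p27}, {b, c} × {p26}, {c} × {p25, p26}, {c} × {p26, p27}, {b} × {p25, p26, p27}, {c} × {p25, p26, p27}, {b, c} × {p25, p26}, {b, c} × {p26, p27}, {b, c} × {p25, p26, p27}}; |τ_{X×Y}| = 25.

Enumerate products U × V with U ∈ τ_X, V ∈ τ_Y (deduplicated):
  ∅ × ∅ = {} (∅)
  {b} × {p26} = {(b,p26)}
  {c} × {p26} = {(c,p26)}
  {b} × {p25, p26} = {(b,p25), (b,p26)}
  {b} × {p26, p27} = {(b,p26), (b,p27)}
  {b, c} × {p26} = {(b,p26), (c,p26)}
  {c} × {p25, p26} = {(c,p25), (c,p26)}
  {c} × {p26, p27} = {(c,p26), (c,p27)}
  {b} × {p25, p26, p27} = {(b,p25), (b,p26), (b,p27)}
  {c} × {p25, p26, p27} = {(c,p25), (c,p26), (c,p27)}
  {b, c} × {p25, p26} = {(b,p25), (b,p26), (c,p25), (c,p26)}
  {b, c} × {p26, p27} = {(b,p26), (b,p27), (c,p26), (c,p27)}
  {b, c} × {p25, p26, p27} = {(b,p25), (b,p26), (b,p27), (c,p25), (c,p26), (c,p27)}
These 13 distinct sets form the basis B.
Close under arbitrary unions to get τ_{X×Y}; counting gives |τ_{X×Y}| = 25.


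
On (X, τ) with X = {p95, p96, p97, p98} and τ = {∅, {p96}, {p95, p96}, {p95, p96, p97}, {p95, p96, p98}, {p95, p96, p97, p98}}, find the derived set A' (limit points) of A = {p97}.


A' = ∅

For each x ∈ X, list the open sets U ∈ τ with x ∈ U, then check whether U ∩ (A ∖ {x}) ≠ ∅ for every such U.
  x = p95: open {p95, p96} ∋ x has {p95, p96} ∩ (A ∖ {p95}) = ∅, so x is NOT a limit point.
  x = p96: open {p96} ∋ x has {p96} ∩ (A ∖ {p96}) = ∅, so x is NOT a limit point.
  x = p97: open {p95, p96, p97} ∋ x has {p95, p96, p97} ∩ (A ∖ {p97}) = ∅, so x is NOT a limit point.
  x = p98: open {p95, p96, p98} ∋ x has {p95, p96, p98} ∩ (A ∖ {p98}) = ∅, so x is NOT a limit point.
Collecting: A' = ∅.
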